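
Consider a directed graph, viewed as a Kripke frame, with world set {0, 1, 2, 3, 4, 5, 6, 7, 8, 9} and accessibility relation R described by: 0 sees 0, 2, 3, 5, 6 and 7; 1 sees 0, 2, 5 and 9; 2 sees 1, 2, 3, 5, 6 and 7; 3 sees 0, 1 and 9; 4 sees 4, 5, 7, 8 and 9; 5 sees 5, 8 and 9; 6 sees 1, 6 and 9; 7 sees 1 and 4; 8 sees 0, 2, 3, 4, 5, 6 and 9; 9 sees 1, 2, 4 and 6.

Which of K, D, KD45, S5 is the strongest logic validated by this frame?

Serial (axiom D): yes — every world has a successor (e.g. 0 R 0).
Euclidean (axiom 5): no — 0 R 3 and 0 R 2, but not 3 R 2.
Transitive (axiom 4): no — 0 R 2 and 2 R 1, but not 0 R 1.
Reflexive (axiom T): no — 1 is not related to itself.
So F validates K, D; KD45 would additionally require R to be Euclidean and transitive. The strongest is D.

D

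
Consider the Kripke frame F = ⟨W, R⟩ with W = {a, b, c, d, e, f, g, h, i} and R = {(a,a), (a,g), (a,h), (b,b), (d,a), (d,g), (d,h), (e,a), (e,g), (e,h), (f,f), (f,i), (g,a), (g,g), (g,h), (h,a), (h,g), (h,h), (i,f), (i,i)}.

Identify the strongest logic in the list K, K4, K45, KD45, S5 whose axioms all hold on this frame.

Transitive (axiom 4): yes — every two-step R-path is closed by a direct edge.
Euclidean (axiom 5): yes — any two successors of a common world are R-related.
Serial (axiom D): no — c has no R-successor.
Reflexive (axiom T): no — c is not related to itself.
So F validates K, K4, K45; KD45 would additionally require R to be serial. The strongest is K45.

K45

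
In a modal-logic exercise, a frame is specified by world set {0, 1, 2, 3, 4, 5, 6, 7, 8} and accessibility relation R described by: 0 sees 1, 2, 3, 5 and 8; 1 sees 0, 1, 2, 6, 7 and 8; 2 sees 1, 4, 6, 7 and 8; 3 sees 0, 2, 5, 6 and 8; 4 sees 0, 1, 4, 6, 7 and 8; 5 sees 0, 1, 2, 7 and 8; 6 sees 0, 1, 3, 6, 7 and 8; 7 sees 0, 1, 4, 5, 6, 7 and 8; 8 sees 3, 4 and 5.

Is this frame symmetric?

Symmetric: no — 0 R 2 but not 2 R 0.

No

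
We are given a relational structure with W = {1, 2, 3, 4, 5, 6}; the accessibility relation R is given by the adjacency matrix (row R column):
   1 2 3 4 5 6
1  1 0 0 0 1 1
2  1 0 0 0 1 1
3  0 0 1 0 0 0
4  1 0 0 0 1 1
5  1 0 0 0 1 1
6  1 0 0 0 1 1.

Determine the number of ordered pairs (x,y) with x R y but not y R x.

6

Enumerating: (2,1), (2,5), (2,6), (4,1), (4,5), (4,6).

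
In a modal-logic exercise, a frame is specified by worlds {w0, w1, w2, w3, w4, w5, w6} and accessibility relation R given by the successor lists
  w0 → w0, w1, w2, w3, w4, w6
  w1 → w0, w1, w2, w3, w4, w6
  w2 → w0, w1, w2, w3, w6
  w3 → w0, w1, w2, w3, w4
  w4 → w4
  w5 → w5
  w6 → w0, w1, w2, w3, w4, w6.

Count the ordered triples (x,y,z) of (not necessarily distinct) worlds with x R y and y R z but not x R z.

7

Enumerating: (w2,w0,w4), (w2,w1,w4), (w2,w3,w4), (w2,w6,w4), (w3,w0,w6), (w3,w1,w6), (w3,w2,w6).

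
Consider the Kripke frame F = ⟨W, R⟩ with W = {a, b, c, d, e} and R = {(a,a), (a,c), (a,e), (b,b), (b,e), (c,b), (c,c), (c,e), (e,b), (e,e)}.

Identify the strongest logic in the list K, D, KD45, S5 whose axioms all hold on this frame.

K

Serial (axiom D): no — d has no R-successor.
Euclidean (axiom 5): no — a R e and a R c, but not e R c.
Transitive (axiom 4): no — a R c and c R b, but not a R b.
Reflexive (axiom T): no — d is not related to itself.
So F validates K; D would additionally require R to be serial. The strongest is K.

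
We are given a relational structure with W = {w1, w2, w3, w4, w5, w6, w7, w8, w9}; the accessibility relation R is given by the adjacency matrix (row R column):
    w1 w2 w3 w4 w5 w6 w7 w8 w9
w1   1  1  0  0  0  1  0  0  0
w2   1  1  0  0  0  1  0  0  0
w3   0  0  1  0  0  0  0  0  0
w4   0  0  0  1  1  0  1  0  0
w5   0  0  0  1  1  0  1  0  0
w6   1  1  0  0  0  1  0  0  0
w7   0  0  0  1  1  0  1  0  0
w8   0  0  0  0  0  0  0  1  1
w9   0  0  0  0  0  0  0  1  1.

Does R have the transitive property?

Transitive: yes — every two-step R-path is closed by a direct edge.

Yes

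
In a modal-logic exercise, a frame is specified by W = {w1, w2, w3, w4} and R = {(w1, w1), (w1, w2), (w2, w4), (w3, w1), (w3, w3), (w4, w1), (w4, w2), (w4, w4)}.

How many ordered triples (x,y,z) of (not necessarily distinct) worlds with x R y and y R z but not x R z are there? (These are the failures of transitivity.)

4

Enumerating: (w1,w2,w4), (w2,w4,w1), (w2,w4,w2), (w3,w1,w2).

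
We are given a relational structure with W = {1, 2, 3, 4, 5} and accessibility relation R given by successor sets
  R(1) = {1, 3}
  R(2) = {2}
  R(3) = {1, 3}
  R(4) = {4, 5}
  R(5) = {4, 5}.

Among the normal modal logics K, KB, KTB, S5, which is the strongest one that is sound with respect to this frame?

S5

Symmetric (axiom B): yes — every pair in R has its reverse in R.
Reflexive (axiom T): yes — every world is R-related to itself.
Euclidean (axiom 5): yes — any two successors of a common world are R-related.
So F validates K, KB, KTB, S5. The strongest is S5.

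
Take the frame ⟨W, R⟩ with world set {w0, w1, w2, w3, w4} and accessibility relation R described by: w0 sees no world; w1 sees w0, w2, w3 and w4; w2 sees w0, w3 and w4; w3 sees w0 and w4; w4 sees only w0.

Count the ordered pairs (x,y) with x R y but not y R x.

10

Enumerating: (w1,w0), (w1,w2), (w1,w3), (w1,w4), (w2,w0), (w2,w3), (w2,w4), (w3,w0), (w3,w4), (w4,w0).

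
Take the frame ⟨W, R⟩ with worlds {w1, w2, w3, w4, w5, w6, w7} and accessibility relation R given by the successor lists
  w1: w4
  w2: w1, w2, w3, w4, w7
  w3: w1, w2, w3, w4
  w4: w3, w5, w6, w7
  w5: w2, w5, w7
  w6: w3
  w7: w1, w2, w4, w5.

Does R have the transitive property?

Transitive: no — w1 R w4 and w4 R w3, but not w1 R w3.

No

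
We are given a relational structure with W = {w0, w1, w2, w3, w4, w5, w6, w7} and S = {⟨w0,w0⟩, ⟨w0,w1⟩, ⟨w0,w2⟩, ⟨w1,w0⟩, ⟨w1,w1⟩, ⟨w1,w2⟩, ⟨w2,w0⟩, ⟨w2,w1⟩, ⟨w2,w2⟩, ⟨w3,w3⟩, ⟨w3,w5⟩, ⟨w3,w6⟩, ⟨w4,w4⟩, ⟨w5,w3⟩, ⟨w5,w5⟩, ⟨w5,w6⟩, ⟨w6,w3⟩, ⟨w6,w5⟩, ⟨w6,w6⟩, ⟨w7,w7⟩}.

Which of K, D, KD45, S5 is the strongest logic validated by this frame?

Serial (axiom D): yes — every world has a successor (e.g. w0 S w0).
Euclidean (axiom 5): yes — any two successors of a common world are S-related.
Transitive (axiom 4): yes — every two-step S-path is closed by a direct edge.
Reflexive (axiom T): yes — every world is S-related to itself.
So F validates K, D, KD45, S5. The strongest is S5.

S5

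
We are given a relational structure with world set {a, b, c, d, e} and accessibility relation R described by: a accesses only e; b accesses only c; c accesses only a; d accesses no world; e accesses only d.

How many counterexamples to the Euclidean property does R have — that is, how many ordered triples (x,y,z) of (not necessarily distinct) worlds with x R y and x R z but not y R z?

Enumerating: (a,e,e), (b,c,c), (c,a,a), (e,d,d).

4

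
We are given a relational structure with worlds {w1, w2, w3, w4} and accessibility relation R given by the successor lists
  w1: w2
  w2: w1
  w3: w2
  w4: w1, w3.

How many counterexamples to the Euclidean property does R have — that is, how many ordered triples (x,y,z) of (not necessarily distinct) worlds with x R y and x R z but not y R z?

Enumerating: (w1,w2,w2), (w2,w1,w1), (w3,w2,w2), (w4,w1,w1), (w4,w1,w3), (w4,w3,w1), (w4,w3,w3).

7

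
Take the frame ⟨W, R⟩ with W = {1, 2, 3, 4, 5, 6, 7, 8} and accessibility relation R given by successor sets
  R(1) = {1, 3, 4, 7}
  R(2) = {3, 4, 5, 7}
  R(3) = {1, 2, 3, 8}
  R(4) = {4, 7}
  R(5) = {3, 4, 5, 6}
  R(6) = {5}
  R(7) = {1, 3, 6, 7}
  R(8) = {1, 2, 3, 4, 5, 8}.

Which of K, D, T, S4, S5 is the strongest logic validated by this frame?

D

Serial (axiom D): yes — every world has a successor (e.g. 1 R 1).
Reflexive (axiom T): no — 2 is not related to itself.
Transitive (axiom 4): no — 1 R 3 and 3 R 2, but not 1 R 2.
Euclidean (axiom 5): no — 1 R 3 and 1 R 4, but not 3 R 4.
So F validates K, D; T would additionally require R to be reflexive. The strongest is D.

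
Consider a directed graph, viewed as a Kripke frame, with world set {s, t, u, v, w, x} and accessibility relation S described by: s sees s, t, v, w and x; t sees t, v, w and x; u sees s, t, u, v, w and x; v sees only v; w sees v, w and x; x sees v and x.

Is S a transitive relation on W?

Yes

Transitive: yes — every two-step S-path is closed by a direct edge.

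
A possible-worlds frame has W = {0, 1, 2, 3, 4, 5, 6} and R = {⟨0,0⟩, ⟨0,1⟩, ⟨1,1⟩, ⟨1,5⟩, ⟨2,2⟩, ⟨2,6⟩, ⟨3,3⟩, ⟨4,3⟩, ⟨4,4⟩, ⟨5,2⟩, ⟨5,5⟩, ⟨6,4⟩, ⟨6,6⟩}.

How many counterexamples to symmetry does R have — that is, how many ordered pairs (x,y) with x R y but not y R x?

Enumerating: (0,1), (1,5), (2,6), (4,3), (5,2), (6,4).

6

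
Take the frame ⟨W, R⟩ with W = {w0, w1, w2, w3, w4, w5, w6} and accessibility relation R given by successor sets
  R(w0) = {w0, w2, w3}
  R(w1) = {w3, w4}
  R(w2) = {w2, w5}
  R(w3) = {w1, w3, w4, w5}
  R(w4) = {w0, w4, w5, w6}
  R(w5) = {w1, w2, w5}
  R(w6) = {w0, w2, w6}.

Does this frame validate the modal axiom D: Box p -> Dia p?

Axiom D corresponds to the accessibility relation being serial.
Serial: yes — every world has a successor (e.g. w0 R w0).

Yes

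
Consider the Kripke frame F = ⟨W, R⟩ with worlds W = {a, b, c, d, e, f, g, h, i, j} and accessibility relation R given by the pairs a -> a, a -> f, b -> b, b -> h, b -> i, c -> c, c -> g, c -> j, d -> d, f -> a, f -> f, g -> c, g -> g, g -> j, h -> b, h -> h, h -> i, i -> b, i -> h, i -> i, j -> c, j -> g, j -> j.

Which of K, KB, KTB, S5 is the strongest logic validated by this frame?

KB

Symmetric (axiom B): yes — every pair in R has its reverse in R.
Reflexive (axiom T): no — e is not related to itself.
Euclidean (axiom 5): yes — any two successors of a common world are R-related.
So F validates K, KB; KTB would additionally require R to be reflexive. The strongest is KB.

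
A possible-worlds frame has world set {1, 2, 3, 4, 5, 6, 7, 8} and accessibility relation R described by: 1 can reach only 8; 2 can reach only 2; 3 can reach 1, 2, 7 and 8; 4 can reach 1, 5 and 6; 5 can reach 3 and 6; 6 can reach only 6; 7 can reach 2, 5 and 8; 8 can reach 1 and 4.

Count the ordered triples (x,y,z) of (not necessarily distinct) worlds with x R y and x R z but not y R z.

Enumerating: (1,8,8), (3,1,1), (3,1,2), (3,1,7), (3,2,1), (3,2,7), (3,2,8), (3,7,1), (3,7,7), (3,8,2), (3,8,7), (3,8,8), … and 21 more.
Total: 33.

33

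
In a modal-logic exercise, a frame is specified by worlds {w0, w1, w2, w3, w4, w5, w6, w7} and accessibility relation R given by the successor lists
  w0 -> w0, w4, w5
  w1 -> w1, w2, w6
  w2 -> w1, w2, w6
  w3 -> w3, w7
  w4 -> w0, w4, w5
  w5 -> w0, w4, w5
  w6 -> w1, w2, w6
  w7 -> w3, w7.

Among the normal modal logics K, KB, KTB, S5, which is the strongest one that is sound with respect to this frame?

S5

Symmetric (axiom B): yes — every pair in R has its reverse in R.
Reflexive (axiom T): yes — every world is R-related to itself.
Euclidean (axiom 5): yes — any two successors of a common world are R-related.
So F validates K, KB, KTB, S5. The strongest is S5.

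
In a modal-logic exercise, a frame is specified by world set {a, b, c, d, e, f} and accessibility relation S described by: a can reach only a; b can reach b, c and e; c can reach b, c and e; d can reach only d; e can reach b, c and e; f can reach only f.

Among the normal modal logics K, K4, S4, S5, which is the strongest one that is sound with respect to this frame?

Transitive (axiom 4): yes — every two-step S-path is closed by a direct edge.
Reflexive (axiom T): yes — every world is S-related to itself.
Euclidean (axiom 5): yes — any two successors of a common world are S-related.
So F validates K, K4, S4, S5. The strongest is S5.

S5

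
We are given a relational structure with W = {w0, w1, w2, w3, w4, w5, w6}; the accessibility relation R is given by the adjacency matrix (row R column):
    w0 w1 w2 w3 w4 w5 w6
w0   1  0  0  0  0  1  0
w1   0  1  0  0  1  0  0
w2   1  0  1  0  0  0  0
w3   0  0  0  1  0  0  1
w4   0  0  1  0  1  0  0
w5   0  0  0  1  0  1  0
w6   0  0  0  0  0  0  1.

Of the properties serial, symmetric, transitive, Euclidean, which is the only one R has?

serial

Serial: yes — every world has a successor (e.g. w0 R w0).
Symmetric: no — w0 R w5 but not w5 R w0.
Transitive: no — w0 R w5 and w5 R w3, but not w0 R w3.
Euclidean: no — w0 R w5 and w0 R w0, but not w5 R w0.
Only serial holds.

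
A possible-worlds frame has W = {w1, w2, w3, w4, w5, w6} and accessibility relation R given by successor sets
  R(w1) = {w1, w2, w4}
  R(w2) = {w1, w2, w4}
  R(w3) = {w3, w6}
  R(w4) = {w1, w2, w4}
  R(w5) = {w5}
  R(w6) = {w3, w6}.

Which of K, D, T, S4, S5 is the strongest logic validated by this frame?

S5

Serial (axiom D): yes — every world has a successor (e.g. w1 R w1).
Reflexive (axiom T): yes — every world is R-related to itself.
Transitive (axiom 4): yes — every two-step R-path is closed by a direct edge.
Euclidean (axiom 5): yes — any two successors of a common world are R-related.
So F validates K, D, T, S4, S5. The strongest is S5.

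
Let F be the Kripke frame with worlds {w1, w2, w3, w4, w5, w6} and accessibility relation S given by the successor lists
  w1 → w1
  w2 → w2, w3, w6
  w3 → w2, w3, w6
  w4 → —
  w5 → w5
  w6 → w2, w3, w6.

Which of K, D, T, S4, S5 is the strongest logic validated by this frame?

Serial (axiom D): no — w4 has no S-successor.
Reflexive (axiom T): no — w4 is not related to itself.
Transitive (axiom 4): yes — every two-step S-path is closed by a direct edge.
Euclidean (axiom 5): yes — any two successors of a common world are S-related.
So F validates K; D would additionally require S to be serial. The strongest is K.

K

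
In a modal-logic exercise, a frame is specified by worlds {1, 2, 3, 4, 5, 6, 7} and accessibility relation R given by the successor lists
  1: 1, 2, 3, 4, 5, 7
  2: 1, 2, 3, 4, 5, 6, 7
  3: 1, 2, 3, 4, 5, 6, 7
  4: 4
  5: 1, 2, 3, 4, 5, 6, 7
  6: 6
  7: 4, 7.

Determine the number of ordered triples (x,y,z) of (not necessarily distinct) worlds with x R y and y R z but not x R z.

Enumerating: (1,2,6), (1,3,6), (1,5,6).

3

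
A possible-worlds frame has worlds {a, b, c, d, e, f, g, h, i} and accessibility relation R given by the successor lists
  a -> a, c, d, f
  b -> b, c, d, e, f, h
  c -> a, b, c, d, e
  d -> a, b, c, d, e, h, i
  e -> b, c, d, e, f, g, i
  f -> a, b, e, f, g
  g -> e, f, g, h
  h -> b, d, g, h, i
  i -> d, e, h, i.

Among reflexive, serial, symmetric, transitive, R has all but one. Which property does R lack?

transitive

Reflexive: yes — every world is R-related to itself.
Serial: yes — every world has a successor (e.g. a R a).
Symmetric: yes — every pair in R has its reverse in R.
Transitive: no — a R c and c R b, but not a R b.
Only transitive fails.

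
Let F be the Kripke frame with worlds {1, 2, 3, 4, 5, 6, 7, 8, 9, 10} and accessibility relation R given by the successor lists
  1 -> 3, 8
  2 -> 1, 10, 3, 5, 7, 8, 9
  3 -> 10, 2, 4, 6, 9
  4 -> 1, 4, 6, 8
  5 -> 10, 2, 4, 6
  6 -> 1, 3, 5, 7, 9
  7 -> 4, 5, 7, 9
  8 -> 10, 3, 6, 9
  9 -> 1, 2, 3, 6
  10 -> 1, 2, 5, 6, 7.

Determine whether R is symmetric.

No

Symmetric: no — 1 R 3 but not 3 R 1.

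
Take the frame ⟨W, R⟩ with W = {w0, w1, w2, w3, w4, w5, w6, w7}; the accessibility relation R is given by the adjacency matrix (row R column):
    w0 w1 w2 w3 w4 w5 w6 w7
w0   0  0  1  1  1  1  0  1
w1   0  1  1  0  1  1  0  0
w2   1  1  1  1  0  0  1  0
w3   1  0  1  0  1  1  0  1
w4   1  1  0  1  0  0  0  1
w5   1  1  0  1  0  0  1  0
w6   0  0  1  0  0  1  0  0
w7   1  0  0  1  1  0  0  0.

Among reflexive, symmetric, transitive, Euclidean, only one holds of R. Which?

symmetric

Reflexive: no — w0 is not related to itself.
Symmetric: yes — every pair in R has its reverse in R.
Transitive: no — w0 R w2 and w2 R w1, but not w0 R w1.
Euclidean: no — w0 R w2 and w0 R w4, but not w2 R w4.
Only symmetric holds.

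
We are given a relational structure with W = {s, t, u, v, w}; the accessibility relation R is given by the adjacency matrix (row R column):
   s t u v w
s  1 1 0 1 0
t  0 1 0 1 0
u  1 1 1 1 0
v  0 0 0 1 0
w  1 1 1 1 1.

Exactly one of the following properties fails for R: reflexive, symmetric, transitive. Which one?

Reflexive: yes — every world is R-related to itself.
Symmetric: no — s R t but not t R s.
Transitive: yes — every two-step R-path is closed by a direct edge.
Only symmetric fails.

symmetric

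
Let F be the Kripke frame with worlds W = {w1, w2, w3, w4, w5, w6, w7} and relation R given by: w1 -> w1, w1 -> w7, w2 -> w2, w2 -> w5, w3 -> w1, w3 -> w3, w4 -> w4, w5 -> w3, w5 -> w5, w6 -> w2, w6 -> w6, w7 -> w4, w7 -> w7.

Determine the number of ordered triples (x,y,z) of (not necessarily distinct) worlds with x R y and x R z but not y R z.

6

Enumerating: (w1,w7,w1), (w2,w5,w2), (w3,w1,w3), (w5,w3,w5), (w6,w2,w6), (w7,w4,w7).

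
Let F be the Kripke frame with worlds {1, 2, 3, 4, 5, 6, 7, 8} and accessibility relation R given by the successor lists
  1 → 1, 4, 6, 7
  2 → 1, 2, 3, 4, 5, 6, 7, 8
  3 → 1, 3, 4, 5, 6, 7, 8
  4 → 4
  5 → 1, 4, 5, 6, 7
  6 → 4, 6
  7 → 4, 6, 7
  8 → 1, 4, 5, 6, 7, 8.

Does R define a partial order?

Reflexive: yes — every world is R-related to itself.
Transitive: yes — every two-step R-path is closed by a direct edge.
Antisymmetric: yes — no distinct pair is related both ways.
So R is a partial order.

Yes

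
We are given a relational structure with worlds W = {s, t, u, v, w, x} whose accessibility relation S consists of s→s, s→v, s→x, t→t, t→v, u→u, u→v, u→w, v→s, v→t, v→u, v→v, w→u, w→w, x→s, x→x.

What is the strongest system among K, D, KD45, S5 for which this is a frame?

Serial (axiom D): yes — every world has a successor (e.g. s S s).
Euclidean (axiom 5): no — s S v and s S x, but not v S x.
Transitive (axiom 4): no — s S v and v S t, but not s S t.
Reflexive (axiom T): yes — every world is S-related to itself.
So F validates K, D; KD45 would additionally require S to be Euclidean and transitive. The strongest is D.

D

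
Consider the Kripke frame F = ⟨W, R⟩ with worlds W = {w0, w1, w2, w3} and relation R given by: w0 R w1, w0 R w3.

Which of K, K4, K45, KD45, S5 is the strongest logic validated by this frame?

K4

Transitive (axiom 4): yes — every two-step R-path is closed by a direct edge.
Euclidean (axiom 5): no — w0 R w1 and w0 R w3, but not w1 R w3.
Serial (axiom D): no — w1 has no R-successor.
Reflexive (axiom T): no — w0 is not related to itself.
So F validates K, K4; K45 would additionally require R to be Euclidean. The strongest is K4.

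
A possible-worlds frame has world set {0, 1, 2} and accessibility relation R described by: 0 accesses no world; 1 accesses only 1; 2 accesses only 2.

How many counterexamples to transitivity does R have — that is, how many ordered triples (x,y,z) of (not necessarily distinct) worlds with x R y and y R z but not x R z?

0

R is transitive; there are no such tuples.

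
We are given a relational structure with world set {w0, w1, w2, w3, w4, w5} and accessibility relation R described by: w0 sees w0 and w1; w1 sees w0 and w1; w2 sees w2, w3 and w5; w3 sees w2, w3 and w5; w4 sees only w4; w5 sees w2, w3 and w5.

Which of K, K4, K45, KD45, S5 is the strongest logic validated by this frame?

S5

Transitive (axiom 4): yes — every two-step R-path is closed by a direct edge.
Euclidean (axiom 5): yes — any two successors of a common world are R-related.
Serial (axiom D): yes — every world has a successor (e.g. w0 R w0).
Reflexive (axiom T): yes — every world is R-related to itself.
So F validates K, K4, K45, KD45, S5. The strongest is S5.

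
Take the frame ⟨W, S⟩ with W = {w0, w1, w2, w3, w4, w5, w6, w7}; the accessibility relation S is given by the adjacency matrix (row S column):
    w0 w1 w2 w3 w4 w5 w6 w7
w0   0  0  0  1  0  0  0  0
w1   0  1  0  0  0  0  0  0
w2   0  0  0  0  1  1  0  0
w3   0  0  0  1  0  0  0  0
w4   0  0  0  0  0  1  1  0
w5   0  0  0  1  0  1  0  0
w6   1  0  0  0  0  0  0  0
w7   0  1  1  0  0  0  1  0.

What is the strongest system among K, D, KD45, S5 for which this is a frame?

D

Serial (axiom D): yes — every world has a successor (e.g. w0 S w3).
Euclidean (axiom 5): no — w2 S w5 and w2 S w4, but not w5 S w4.
Transitive (axiom 4): no — w2 S w4 and w4 S w6, but not w2 S w6.
Reflexive (axiom T): no — w0 is not related to itself.
So F validates K, D; KD45 would additionally require S to be Euclidean and transitive. The strongest is D.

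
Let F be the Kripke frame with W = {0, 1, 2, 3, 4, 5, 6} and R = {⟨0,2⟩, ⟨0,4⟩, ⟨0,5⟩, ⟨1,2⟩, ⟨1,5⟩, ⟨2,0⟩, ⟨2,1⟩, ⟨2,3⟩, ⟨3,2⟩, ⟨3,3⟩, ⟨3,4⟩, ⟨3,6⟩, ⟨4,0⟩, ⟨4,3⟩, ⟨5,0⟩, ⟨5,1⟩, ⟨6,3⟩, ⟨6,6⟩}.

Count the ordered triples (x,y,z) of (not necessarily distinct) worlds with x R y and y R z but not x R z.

Enumerating: (0,2,0), (0,2,1), (0,2,3), (0,4,0), (0,4,3), (0,5,0), (0,5,1), (1,2,0), (1,2,1), (1,2,3), (1,5,0), (1,5,1), … and 24 more.
Total: 36.

36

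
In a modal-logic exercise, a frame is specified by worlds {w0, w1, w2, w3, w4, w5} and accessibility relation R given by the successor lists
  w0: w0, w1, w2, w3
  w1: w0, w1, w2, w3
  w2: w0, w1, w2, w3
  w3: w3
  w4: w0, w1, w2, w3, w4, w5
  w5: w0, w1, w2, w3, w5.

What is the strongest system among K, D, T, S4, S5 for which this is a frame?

Serial (axiom D): yes — every world has a successor (e.g. w0 R w0).
Reflexive (axiom T): yes — every world is R-related to itself.
Transitive (axiom 4): yes — every two-step R-path is closed by a direct edge.
Euclidean (axiom 5): no — w0 R w3 and w0 R w1, but not w3 R w1.
So F validates K, D, T, S4; S5 would additionally require R to be Euclidean. The strongest is S4.

S4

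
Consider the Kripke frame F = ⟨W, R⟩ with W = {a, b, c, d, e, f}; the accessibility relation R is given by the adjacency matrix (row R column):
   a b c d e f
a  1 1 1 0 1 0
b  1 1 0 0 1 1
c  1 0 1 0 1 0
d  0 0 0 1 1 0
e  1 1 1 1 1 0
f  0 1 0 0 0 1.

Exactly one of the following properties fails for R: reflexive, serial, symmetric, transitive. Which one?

Reflexive: yes — every world is R-related to itself.
Serial: yes — every world has a successor (e.g. a R a).
Symmetric: yes — every pair in R has its reverse in R.
Transitive: no — a R b and b R f, but not a R f.
Only transitive fails.

transitive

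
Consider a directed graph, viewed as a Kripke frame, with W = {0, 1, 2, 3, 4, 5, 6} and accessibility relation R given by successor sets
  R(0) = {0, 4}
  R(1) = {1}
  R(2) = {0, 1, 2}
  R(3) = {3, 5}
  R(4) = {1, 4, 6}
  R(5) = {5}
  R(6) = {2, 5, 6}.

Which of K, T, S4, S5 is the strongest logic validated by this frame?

T

Reflexive (axiom T): yes — every world is R-related to itself.
Transitive (axiom 4): no — 0 R 4 and 4 R 1, but not 0 R 1.
Euclidean (axiom 5): no — 2 R 0 and 2 R 1, but not 0 R 1.
So F validates K, T; S4 would additionally require R to be transitive. The strongest is T.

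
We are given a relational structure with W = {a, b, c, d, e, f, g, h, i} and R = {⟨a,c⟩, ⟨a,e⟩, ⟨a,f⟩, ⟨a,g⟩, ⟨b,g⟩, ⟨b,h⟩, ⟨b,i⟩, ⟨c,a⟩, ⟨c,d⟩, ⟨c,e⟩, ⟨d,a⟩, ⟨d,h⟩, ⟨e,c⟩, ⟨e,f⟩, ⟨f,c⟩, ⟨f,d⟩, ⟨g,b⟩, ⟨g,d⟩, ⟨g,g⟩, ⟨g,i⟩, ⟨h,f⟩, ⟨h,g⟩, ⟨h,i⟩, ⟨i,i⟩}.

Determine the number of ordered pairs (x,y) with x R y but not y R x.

16

Enumerating: (a,e), (a,f), (a,g), (b,h), (b,i), (c,d), (d,a), (d,h), (e,f), (f,c), (f,d), (g,d), (g,i), (h,f), (h,g), (h,i).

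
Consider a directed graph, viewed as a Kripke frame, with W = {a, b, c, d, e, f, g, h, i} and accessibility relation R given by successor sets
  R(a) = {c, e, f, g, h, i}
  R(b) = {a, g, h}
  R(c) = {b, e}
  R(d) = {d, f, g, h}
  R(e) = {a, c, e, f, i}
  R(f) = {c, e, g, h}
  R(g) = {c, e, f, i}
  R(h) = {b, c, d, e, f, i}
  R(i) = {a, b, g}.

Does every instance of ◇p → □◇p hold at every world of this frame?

No

By correspondence theory, 5 is valid on a frame iff R is Euclidean.
Euclidean: no — a R c and a R f, but not c R f.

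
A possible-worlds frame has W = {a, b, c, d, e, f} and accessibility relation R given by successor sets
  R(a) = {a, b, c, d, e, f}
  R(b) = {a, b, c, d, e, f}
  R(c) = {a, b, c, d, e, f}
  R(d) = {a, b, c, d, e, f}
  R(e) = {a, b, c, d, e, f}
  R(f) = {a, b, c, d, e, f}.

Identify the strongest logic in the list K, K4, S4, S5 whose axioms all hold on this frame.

Transitive (axiom 4): yes — every two-step R-path is closed by a direct edge.
Reflexive (axiom T): yes — every world is R-related to itself.
Euclidean (axiom 5): yes — any two successors of a common world are R-related.
So F validates K, K4, S4, S5. The strongest is S5.

S5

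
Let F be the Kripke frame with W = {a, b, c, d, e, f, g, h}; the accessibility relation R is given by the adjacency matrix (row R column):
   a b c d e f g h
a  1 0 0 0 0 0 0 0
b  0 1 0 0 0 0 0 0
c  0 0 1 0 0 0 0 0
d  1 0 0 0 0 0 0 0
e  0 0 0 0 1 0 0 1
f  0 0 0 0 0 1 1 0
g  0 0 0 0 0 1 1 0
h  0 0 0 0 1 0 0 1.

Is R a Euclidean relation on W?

Yes

Euclidean: yes — any two successors of a common world are R-related.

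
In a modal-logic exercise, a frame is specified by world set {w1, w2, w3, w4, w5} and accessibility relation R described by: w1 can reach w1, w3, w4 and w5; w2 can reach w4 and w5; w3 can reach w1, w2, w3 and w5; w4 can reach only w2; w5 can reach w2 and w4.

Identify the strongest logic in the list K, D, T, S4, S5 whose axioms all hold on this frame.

Serial (axiom D): yes — every world has a successor (e.g. w1 R w1).
Reflexive (axiom T): no — w2 is not related to itself.
Transitive (axiom 4): no — w1 R w3 and w3 R w2, but not w1 R w2.
Euclidean (axiom 5): no — w1 R w3 and w1 R w4, but not w3 R w4.
So F validates K, D; T would additionally require R to be reflexive. The strongest is D.

D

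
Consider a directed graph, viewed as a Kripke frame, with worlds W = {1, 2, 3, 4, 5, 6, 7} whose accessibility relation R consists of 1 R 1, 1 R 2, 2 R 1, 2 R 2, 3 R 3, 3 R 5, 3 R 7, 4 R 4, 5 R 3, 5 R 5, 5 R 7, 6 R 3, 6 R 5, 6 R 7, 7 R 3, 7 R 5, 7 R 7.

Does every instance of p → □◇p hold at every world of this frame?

No

The schema B characterises exactly the symmetric frames.
Symmetric: no — 6 R 3 but not 3 R 6.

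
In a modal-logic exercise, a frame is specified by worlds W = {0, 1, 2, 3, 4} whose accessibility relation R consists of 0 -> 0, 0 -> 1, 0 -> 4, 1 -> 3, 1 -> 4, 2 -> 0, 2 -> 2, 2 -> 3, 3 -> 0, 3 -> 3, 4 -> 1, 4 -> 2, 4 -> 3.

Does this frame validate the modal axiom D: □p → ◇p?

Yes

The schema D characterises exactly the serial frames.
Serial: yes — every world has a successor (e.g. 0 R 0).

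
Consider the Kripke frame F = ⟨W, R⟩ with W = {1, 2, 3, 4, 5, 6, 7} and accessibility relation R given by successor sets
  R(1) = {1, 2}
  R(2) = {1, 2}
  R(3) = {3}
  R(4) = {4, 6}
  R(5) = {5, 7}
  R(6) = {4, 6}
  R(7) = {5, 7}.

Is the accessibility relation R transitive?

Transitive: yes — every two-step R-path is closed by a direct edge.

Yes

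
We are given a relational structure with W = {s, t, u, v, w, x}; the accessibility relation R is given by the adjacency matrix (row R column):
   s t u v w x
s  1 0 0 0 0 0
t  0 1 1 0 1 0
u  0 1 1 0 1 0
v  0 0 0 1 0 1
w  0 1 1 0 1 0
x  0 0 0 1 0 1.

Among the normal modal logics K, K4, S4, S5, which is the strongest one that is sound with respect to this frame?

Transitive (axiom 4): yes — every two-step R-path is closed by a direct edge.
Reflexive (axiom T): yes — every world is R-related to itself.
Euclidean (axiom 5): yes — any two successors of a common world are R-related.
So F validates K, K4, S4, S5. The strongest is S5.

S5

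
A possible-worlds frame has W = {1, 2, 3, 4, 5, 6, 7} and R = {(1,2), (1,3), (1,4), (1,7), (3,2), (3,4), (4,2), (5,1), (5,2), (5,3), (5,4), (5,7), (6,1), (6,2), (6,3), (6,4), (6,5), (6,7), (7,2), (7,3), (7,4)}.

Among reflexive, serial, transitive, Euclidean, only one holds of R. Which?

transitive

Reflexive: no — 1 is not related to itself.
Serial: no — 2 has no R-successor.
Transitive: yes — every two-step R-path is closed by a direct edge.
Euclidean: no — 1 R 2 and 1 R 3, but not 2 R 3.
Only transitive holds.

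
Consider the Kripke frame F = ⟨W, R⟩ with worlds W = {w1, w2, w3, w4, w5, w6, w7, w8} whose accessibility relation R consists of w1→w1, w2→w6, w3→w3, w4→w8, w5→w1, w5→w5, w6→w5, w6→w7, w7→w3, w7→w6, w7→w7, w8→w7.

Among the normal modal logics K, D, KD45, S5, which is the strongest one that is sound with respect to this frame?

D

Serial (axiom D): yes — every world has a successor (e.g. w1 R w1).
Euclidean (axiom 5): no — w6 R w5 and w6 R w7, but not w5 R w7.
Transitive (axiom 4): no — w2 R w6 and w6 R w5, but not w2 R w5.
Reflexive (axiom T): no — w2 is not related to itself.
So F validates K, D; KD45 would additionally require R to be Euclidean and transitive. The strongest is D.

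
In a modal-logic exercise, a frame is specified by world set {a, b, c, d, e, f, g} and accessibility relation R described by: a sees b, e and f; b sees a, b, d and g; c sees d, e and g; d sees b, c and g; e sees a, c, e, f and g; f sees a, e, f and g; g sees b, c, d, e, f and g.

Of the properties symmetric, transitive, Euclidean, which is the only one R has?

symmetric

Symmetric: yes — every pair in R has its reverse in R.
Transitive: no — a R b and b R d, but not a R d.
Euclidean: no — a R b and a R e, but not b R e.
Only symmetric holds.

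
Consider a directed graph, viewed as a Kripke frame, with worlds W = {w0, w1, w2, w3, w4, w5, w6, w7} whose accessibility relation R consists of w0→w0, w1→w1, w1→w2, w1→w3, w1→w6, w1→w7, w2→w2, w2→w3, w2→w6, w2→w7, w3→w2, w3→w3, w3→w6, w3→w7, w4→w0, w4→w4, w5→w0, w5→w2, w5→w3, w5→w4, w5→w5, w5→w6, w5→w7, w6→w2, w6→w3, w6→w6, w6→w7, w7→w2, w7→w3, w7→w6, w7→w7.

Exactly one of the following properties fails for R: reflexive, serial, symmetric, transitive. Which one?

Reflexive: yes — every world is R-related to itself.
Serial: yes — every world has a successor (e.g. w0 R w0).
Symmetric: no — w1 R w2 but not w2 R w1.
Transitive: yes — every two-step R-path is closed by a direct edge.
Only symmetric fails.

symmetric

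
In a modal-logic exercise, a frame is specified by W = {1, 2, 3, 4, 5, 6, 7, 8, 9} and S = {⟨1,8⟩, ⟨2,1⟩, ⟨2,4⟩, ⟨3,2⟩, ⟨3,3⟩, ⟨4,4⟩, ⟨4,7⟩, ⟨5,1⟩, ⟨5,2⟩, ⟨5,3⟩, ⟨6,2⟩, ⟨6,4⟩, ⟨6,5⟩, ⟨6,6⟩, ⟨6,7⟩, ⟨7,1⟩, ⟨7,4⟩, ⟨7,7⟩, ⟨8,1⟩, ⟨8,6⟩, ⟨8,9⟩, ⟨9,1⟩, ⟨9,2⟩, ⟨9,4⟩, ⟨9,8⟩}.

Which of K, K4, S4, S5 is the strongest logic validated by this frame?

Transitive (axiom 4): no — 1 S 8 and 8 S 6, but not 1 S 6.
Reflexive (axiom T): no — 1 is not related to itself.
Euclidean (axiom 5): no — 2 S 1 and 2 S 4, but not 1 S 4.
So F validates K; K4 would additionally require S to be transitive. The strongest is K.

K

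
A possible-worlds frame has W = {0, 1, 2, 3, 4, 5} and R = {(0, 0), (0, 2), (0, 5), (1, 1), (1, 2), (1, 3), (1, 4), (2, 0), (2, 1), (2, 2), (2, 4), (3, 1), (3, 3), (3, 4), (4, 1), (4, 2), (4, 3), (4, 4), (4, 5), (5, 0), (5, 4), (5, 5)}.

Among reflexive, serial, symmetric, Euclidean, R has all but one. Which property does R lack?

Reflexive: yes — every world is R-related to itself.
Serial: yes — every world has a successor (e.g. 0 R 0).
Symmetric: yes — every pair in R has its reverse in R.
Euclidean: no — 0 R 2 and 0 R 5, but not 2 R 5.
Only Euclidean fails.

Euclidean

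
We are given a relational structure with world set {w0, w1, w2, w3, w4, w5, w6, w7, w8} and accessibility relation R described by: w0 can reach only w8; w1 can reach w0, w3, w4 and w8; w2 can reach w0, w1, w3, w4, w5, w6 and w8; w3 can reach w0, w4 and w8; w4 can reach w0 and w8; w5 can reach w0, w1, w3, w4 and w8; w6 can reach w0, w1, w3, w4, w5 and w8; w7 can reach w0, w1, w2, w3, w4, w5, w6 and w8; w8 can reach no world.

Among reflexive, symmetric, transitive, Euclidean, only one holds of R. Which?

Reflexive: no — w0 is not related to itself.
Symmetric: no — w0 R w8 but not w8 R w0.
Transitive: yes — every two-step R-path is closed by a direct edge.
Euclidean: no — w1 R w0 and w1 R w3, but not w0 R w3.
Only transitive holds.

transitive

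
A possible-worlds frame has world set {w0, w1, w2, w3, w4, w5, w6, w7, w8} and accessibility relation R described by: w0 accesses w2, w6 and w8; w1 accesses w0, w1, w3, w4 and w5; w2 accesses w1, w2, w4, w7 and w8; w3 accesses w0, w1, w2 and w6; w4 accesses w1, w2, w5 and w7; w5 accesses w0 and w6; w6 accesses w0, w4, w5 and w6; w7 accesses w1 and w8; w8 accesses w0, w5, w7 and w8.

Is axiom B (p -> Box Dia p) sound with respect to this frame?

No

By correspondence theory, B is valid on a frame iff R is symmetric.
Symmetric: no — w0 R w2 but not w2 R w0.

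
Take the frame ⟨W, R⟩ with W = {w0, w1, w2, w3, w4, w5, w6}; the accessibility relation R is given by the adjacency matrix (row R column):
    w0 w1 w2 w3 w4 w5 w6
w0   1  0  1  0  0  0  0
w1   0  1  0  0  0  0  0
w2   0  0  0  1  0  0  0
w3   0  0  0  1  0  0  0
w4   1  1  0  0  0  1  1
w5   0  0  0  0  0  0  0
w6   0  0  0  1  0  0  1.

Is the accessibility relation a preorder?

No

Reflexive: no — w2 is not related to itself.
Transitive: no — w0 R w2 and w2 R w3, but not w0 R w3.
So R is not a preorder.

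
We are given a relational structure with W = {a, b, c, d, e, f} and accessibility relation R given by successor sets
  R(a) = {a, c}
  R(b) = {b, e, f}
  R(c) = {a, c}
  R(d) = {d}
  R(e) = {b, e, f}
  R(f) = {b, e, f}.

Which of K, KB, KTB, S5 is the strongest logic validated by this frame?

S5

Symmetric (axiom B): yes — every pair in R has its reverse in R.
Reflexive (axiom T): yes — every world is R-related to itself.
Euclidean (axiom 5): yes — any two successors of a common world are R-related.
So F validates K, KB, KTB, S5. The strongest is S5.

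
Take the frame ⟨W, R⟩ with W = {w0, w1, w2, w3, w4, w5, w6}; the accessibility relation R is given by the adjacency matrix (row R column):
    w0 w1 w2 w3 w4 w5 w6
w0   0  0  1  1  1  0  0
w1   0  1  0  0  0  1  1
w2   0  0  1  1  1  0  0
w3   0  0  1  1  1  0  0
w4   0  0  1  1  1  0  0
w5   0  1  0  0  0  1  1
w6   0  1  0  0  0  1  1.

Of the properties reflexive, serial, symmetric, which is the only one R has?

serial

Reflexive: no — w0 is not related to itself.
Serial: yes — every world has a successor (e.g. w0 R w2).
Symmetric: no — w0 R w2 but not w2 R w0.
Only serial holds.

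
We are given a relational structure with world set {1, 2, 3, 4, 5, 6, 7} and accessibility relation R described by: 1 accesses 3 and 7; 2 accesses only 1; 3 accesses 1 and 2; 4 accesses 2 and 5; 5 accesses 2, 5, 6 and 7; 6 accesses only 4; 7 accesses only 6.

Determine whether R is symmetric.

Symmetric: no — 1 R 7 but not 7 R 1.

No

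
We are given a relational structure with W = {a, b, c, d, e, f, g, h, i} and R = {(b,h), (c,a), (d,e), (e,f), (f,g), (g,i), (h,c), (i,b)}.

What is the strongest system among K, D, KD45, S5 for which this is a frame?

Serial (axiom D): no — a has no R-successor.
Euclidean (axiom 5): no — b R h and b R h, but not h R h.
Transitive (axiom 4): no — b R h and h R c, but not b R c.
Reflexive (axiom T): no — a is not related to itself.
So F validates K; D would additionally require R to be serial. The strongest is K.

K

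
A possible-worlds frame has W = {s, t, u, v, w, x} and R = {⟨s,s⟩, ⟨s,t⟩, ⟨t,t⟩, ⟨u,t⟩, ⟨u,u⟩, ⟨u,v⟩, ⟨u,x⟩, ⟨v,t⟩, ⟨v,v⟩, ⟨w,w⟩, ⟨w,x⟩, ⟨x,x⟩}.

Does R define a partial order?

Yes

Reflexive: yes — every world is R-related to itself.
Transitive: yes — every two-step R-path is closed by a direct edge.
Antisymmetric: yes — no distinct pair is related both ways.
So R is a partial order.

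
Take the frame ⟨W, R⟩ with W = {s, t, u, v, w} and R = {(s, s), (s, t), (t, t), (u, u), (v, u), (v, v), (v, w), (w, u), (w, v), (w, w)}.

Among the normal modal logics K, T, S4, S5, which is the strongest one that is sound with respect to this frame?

Reflexive (axiom T): yes — every world is R-related to itself.
Transitive (axiom 4): yes — every two-step R-path is closed by a direct edge.
Euclidean (axiom 5): no — v R u and v R w, but not u R w.
So F validates K, T, S4; S5 would additionally require R to be Euclidean. The strongest is S4.

S4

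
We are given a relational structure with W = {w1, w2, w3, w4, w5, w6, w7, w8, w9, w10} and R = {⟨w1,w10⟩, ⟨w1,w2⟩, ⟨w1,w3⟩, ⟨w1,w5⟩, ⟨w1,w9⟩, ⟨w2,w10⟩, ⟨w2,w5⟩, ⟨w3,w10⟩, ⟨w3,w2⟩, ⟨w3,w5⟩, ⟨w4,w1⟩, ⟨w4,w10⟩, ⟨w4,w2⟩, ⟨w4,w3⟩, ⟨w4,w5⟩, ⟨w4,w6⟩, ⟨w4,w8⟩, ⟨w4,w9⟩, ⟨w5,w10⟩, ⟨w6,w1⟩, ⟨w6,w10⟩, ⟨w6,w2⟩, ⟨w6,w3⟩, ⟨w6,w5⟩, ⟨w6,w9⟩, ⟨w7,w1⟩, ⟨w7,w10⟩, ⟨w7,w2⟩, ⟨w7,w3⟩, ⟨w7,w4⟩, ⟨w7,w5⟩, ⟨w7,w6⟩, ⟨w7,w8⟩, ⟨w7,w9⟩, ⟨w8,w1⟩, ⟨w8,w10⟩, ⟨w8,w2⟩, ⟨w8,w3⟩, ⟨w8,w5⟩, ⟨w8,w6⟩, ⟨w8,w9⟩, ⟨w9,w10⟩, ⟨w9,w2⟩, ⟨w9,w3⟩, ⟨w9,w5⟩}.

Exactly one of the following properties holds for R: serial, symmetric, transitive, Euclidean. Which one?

Serial: no — w10 has no R-successor.
Symmetric: no — w1 R w10 but not w10 R w1.
Transitive: yes — every two-step R-path is closed by a direct edge.
Euclidean: no — w1 R w10 and w1 R w2, but not w10 R w2.
Only transitive holds.

transitive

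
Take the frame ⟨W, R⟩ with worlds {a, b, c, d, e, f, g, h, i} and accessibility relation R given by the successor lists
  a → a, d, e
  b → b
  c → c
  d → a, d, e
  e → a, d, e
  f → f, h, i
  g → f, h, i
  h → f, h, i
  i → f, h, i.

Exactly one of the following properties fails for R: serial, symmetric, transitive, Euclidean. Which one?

symmetric

Serial: yes — every world has a successor (e.g. a R a).
Symmetric: no — g R f but not f R g.
Transitive: yes — every two-step R-path is closed by a direct edge.
Euclidean: yes — any two successors of a common world are R-related.
Only symmetric fails.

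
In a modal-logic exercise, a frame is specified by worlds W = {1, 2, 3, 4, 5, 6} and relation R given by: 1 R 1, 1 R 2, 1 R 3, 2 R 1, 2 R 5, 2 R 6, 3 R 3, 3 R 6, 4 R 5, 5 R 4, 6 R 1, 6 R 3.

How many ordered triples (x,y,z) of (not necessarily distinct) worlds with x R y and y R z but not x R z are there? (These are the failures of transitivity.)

Enumerating: (1,2,5), (1,2,6), (1,3,6), (2,1,2), (2,1,3), (2,5,4), (2,6,3), (3,6,1), (4,5,4), (5,4,5), (6,1,2), (6,3,6).

12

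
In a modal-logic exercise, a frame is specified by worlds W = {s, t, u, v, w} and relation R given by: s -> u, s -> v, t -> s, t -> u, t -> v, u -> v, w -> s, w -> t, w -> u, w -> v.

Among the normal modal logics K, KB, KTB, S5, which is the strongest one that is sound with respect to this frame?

K

Symmetric (axiom B): no — s R u but not u R s.
Reflexive (axiom T): no — s is not related to itself.
Euclidean (axiom 5): no — s R v and s R u, but not v R u.
So F validates K; KB would additionally require R to be symmetric. The strongest is K.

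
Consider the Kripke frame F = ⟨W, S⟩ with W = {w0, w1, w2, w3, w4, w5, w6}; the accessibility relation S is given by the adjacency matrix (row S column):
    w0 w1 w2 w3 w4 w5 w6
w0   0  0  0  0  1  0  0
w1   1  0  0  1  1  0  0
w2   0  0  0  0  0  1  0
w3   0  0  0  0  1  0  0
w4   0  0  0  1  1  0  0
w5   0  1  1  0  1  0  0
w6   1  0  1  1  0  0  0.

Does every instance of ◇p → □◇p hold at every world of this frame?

No

By correspondence theory, 5 is valid on a frame iff S is Euclidean.
Euclidean: no — w1 S w0 and w1 S w3, but not w0 S w3.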